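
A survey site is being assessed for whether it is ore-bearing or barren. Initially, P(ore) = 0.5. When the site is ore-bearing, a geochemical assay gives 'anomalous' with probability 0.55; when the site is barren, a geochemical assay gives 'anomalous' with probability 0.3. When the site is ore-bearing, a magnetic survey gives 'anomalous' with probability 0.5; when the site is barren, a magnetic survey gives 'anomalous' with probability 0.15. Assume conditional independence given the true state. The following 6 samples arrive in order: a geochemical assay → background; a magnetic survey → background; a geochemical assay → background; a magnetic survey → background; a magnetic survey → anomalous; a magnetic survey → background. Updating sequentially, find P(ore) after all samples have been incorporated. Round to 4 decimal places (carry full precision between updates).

0.2190

Each posterior becomes the prior for the next update.
After a geochemical assay='background': P(ore) = 0.45·0.5000 / (0.45·0.5000 + 0.7·0.5000) ≈ 0.3913
After a magnetic survey='background': P(ore) = 0.5·0.3913 / (0.5·0.3913 + 0.85·0.6087) ≈ 0.2744
After a geochemical assay='background': P(ore) = 0.45·0.2744 / (0.45·0.2744 + 0.7·0.7256) ≈ 0.1956
After a magnetic survey='background': P(ore) = 0.5·0.1956 / (0.5·0.1956 + 0.85·0.8044) ≈ 0.1251
After a magnetic survey='anomalous': P(ore) = 0.5·0.1251 / (0.5·0.1251 + 0.15·0.8749) ≈ 0.3228
After a magnetic survey='background': P(ore) = 0.5·0.3228 / (0.5·0.3228 + 0.85·0.6772) ≈ 0.2190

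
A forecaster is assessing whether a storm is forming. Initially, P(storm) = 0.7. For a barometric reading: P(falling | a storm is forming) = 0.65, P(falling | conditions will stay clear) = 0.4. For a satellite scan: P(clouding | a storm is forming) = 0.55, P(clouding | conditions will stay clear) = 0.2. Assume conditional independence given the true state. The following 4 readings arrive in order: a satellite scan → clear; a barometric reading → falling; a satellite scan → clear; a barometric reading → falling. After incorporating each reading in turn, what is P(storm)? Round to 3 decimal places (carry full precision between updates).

0.661

After a satellite scan='clear': P(storm) = 0.45·0.7000 / (0.45·0.7000 + 0.8·0.3000) ≈ 0.5676
After a barometric reading='falling': P(storm) = 0.65·0.5676 / (0.65·0.5676 + 0.4·0.4324) ≈ 0.6808
After a satellite scan='clear': P(storm) = 0.45·0.6808 / (0.45·0.6808 + 0.8·0.3192) ≈ 0.5454
After a barometric reading='falling': P(storm) = 0.65·0.5454 / (0.65·0.5454 + 0.4·0.4546) ≈ 0.6610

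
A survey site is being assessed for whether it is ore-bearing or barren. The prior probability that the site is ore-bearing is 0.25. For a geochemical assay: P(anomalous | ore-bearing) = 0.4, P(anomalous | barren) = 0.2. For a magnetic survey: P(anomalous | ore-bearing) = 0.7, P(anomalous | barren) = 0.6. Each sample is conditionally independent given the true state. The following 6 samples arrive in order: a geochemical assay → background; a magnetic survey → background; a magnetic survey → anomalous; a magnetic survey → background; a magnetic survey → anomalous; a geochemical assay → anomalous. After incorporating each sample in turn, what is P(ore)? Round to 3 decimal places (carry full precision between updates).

Each posterior becomes the prior for the next update.
After a geochemical assay='background': P(ore) = 0.6·0.2500 / (0.6·0.2500 + 0.8·0.7500) ≈ 0.2000
After a magnetic survey='background': P(ore) = 0.3·0.2000 / (0.3·0.2000 + 0.4·0.8000) ≈ 0.1579
After a magnetic survey='anomalous': P(ore) = 0.7·0.1579 / (0.7·0.1579 + 0.6·0.8421) ≈ 0.1795
After a magnetic survey='background': P(ore) = 0.3·0.1795 / (0.3·0.1795 + 0.4·0.8205) ≈ 0.1409
After a magnetic survey='anomalous': P(ore) = 0.7·0.1409 / (0.7·0.1409 + 0.6·0.8591) ≈ 0.1607
After a geochemical assay='anomalous': P(ore) = 0.4·0.1607 / (0.4·0.1607 + 0.2·0.8393) ≈ 0.2768

0.277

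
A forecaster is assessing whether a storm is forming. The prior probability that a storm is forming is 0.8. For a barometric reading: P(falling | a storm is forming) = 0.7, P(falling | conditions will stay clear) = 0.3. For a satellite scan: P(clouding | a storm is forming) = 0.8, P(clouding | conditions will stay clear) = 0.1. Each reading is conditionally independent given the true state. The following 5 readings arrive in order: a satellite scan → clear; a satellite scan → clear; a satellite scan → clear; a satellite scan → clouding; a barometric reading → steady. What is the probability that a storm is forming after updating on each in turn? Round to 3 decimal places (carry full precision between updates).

0.131

Each posterior becomes the prior for the next update.
After a satellite scan='clear': P(storm) = 0.2·0.8000 / (0.2·0.8000 + 0.9·0.2000) ≈ 0.4706
After a satellite scan='clear': P(storm) = 0.2·0.4706 / (0.2·0.4706 + 0.9·0.5294) ≈ 0.1649
After a satellite scan='clear': P(storm) = 0.2·0.1649 / (0.2·0.1649 + 0.9·0.8351) ≈ 0.0420
After a satellite scan='clouding': P(storm) = 0.8·0.0420 / (0.8·0.0420 + 0.1·0.9580) ≈ 0.2599
After a barometric reading='steady': P(storm) = 0.3·0.2599 / (0.3·0.2599 + 0.7·0.7401) ≈ 0.1308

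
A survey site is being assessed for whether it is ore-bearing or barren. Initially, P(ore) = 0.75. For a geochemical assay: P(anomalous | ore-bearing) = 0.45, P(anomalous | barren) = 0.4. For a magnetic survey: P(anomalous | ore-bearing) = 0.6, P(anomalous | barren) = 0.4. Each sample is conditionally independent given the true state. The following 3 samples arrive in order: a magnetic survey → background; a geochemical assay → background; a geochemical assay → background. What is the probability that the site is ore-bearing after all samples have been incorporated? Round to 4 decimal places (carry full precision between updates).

Each posterior becomes the prior for the next update.
After a magnetic survey='background': P(ore) = 0.4·0.7500 / (0.4·0.7500 + 0.6·0.2500) ≈ 0.6667
After a geochemical assay='background': P(ore) = 0.55·0.6667 / (0.55·0.6667 + 0.6·0.3333) ≈ 0.6471
After a geochemical assay='background': P(ore) = 0.55·0.6471 / (0.55·0.6471 + 0.6·0.3529) ≈ 0.6269

0.6269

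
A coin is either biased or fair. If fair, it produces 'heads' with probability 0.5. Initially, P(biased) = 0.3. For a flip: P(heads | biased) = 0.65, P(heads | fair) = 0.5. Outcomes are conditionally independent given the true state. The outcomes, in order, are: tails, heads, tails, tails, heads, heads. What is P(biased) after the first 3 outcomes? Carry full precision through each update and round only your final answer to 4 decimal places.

After 'tails': P(biased) = 0.35·0.3000 / (0.35·0.3000 + 0.5·0.7000) ≈ 0.2308
After 'heads': P(biased) = 0.65·0.2308 / (0.65·0.2308 + 0.5·0.7692) ≈ 0.2806
After 'tails': P(biased) = 0.35·0.2806 / (0.35·0.2806 + 0.5·0.7194) ≈ 0.2145

0.2145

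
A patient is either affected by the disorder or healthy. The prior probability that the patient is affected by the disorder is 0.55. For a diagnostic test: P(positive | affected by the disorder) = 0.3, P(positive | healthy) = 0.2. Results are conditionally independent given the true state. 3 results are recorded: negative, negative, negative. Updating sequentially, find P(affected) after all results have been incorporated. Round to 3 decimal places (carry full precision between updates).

After 'negative': P(affected) = 0.7·0.5500 / (0.7·0.5500 + 0.8·0.4500) ≈ 0.5168
After 'negative': P(affected) = 0.7·0.5168 / (0.7·0.5168 + 0.8·0.4832) ≈ 0.4834
After 'negative': P(affected) = 0.7·0.4834 / (0.7·0.4834 + 0.8·0.5166) ≈ 0.4502

0.450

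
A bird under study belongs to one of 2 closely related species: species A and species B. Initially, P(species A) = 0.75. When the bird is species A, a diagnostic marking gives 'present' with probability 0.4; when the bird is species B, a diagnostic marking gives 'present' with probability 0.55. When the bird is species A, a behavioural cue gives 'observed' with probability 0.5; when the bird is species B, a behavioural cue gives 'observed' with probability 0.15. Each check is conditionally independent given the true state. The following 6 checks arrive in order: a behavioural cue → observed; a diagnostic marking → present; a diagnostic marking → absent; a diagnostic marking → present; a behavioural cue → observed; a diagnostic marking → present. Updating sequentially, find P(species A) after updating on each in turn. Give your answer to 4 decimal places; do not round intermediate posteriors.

After a behavioural cue='observed': P(species A) = 0.5·0.7500 / (0.5·0.7500 + 0.15·0.2500) ≈ 0.9091
After a diagnostic marking='present': P(species A) = 0.4·0.9091 / (0.4·0.9091 + 0.55·0.0909) ≈ 0.8791
After a diagnostic marking='absent': P(species A) = 0.6·0.8791 / (0.6·0.8791 + 0.45·0.1209) ≈ 0.9065
After a diagnostic marking='present': P(species A) = 0.4·0.9065 / (0.4·0.9065 + 0.55·0.0935) ≈ 0.8758
After a behavioural cue='observed': P(species A) = 0.5·0.8758 / (0.5·0.8758 + 0.15·0.1242) ≈ 0.9592
After a diagnostic marking='present': P(species A) = 0.4·0.9592 / (0.4·0.9592 + 0.55·0.0408) ≈ 0.9447

0.9447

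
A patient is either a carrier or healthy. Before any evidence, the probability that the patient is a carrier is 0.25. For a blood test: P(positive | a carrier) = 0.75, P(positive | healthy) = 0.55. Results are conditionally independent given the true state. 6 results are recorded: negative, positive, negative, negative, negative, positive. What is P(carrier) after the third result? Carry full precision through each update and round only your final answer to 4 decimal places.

0.1230

Each posterior becomes the prior for the next update.
After 'negative': P(carrier) = 0.25·0.2500 / (0.25·0.2500 + 0.45·0.7500) ≈ 0.1562
After 'positive': P(carrier) = 0.75·0.1562 / (0.75·0.1562 + 0.55·0.8438) ≈ 0.2016
After 'negative': P(carrier) = 0.25·0.2016 / (0.25·0.2016 + 0.45·0.7984) ≈ 0.1230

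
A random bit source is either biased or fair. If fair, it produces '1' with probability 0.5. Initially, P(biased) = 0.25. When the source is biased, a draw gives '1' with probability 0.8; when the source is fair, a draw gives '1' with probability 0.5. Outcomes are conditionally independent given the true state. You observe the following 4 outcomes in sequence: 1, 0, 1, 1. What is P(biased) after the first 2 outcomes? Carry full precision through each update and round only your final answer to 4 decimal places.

After '1': P(biased) = 0.8·0.2500 / (0.8·0.2500 + 0.5·0.7500) ≈ 0.3478
After '0': P(biased) = 0.2·0.3478 / (0.2·0.3478 + 0.5·0.6522) ≈ 0.1758

0.1758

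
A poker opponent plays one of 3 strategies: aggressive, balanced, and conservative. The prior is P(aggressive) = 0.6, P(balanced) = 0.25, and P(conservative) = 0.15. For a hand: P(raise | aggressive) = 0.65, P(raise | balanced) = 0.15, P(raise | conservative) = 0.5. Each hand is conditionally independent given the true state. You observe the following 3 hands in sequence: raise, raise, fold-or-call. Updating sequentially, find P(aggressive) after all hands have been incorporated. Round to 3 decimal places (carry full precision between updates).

0.790

After 'raise': normaliser = 0.65·0.6000 + 0.15·0.2500 + 0.5·0.1500; P(aggressive) ≈ 0.7761, P(balanced) ≈ 0.0746, P(conservative) ≈ 0.1493
After 'raise': normaliser = 0.65·0.7761 + 0.15·0.0746 + 0.5·0.1493; P(aggressive) ≈ 0.8546, P(balanced) ≈ 0.0190, P(conservative) ≈ 0.1264
After 'fold-or-call': normaliser = 0.35·0.8546 + 0.85·0.0190 + 0.5·0.1264; P(aggressive) ≈ 0.7904, P(balanced) ≈ 0.0426, P(conservative) ≈ 0.1670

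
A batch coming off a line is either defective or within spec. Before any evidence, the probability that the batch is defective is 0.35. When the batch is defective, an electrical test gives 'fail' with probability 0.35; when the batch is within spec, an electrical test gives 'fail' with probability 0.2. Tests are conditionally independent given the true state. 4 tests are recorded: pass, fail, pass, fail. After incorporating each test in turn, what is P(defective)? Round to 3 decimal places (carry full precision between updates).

After 'pass': P(defective) = 0.65·0.3500 / (0.65·0.3500 + 0.8·0.6500) ≈ 0.3043
After 'fail': P(defective) = 0.35·0.3043 / (0.35·0.3043 + 0.2·0.6957) ≈ 0.4336
After 'pass': P(defective) = 0.65·0.4336 / (0.65·0.4336 + 0.8·0.5664) ≈ 0.3835
After 'fail': P(defective) = 0.35·0.3835 / (0.35·0.3835 + 0.2·0.6165) ≈ 0.5212

0.521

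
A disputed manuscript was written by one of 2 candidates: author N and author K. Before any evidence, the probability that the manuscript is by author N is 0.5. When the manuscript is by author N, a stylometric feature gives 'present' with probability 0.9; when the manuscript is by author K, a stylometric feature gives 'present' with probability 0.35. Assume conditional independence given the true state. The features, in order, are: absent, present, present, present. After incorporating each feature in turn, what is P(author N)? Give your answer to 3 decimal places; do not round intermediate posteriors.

After 'absent': P(author N) = 0.1·0.5000 / (0.1·0.5000 + 0.65·0.5000) ≈ 0.1333
After 'present': P(author N) = 0.9·0.1333 / (0.9·0.1333 + 0.35·0.8667) ≈ 0.2835
After 'present': P(author N) = 0.9·0.2835 / (0.9·0.2835 + 0.35·0.7165) ≈ 0.5043
After 'present': P(author N) = 0.9·0.5043 / (0.9·0.5043 + 0.35·0.4957) ≈ 0.7234

0.723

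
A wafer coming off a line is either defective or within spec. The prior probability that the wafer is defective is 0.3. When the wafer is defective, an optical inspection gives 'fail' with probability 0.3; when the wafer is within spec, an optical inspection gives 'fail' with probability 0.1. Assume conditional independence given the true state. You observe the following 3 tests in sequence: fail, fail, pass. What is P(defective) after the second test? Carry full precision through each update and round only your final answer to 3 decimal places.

After 'fail': P(defective) = 0.3·0.3000 / (0.3·0.3000 + 0.1·0.7000) ≈ 0.5625
After 'fail': P(defective) = 0.3·0.5625 / (0.3·0.5625 + 0.1·0.4375) ≈ 0.7941

0.794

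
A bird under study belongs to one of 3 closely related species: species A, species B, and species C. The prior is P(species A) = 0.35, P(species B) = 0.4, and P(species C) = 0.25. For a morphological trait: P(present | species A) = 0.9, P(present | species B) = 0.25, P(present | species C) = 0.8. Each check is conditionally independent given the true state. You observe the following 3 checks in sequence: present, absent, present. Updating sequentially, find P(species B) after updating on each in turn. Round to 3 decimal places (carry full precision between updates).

0.237

Each posterior becomes the prior for the next update.
After 'present': normaliser = 0.9·0.3500 + 0.25·0.4000 + 0.8·0.2500; P(species A) ≈ 0.5122, P(species B) ≈ 0.1626, P(species C) ≈ 0.3252
After 'absent': normaliser = 0.1·0.5122 + 0.75·0.1626 + 0.2·0.3252; P(species A) ≈ 0.2150, P(species B) ≈ 0.5119, P(species C) ≈ 0.2730
After 'present': normaliser = 0.9·0.2150 + 0.25·0.5119 + 0.8·0.2730; P(species A) ≈ 0.3584, P(species B) ≈ 0.2370, P(species C) ≈ 0.4046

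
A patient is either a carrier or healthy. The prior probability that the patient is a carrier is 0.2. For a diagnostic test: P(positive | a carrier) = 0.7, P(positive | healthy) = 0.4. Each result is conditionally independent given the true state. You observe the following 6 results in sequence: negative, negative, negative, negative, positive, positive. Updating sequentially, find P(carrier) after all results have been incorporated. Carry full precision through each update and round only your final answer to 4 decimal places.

After 'negative': P(carrier) = 0.3·0.2000 / (0.3·0.2000 + 0.6·0.8000) ≈ 0.1111
After 'negative': P(carrier) = 0.3·0.1111 / (0.3·0.1111 + 0.6·0.8889) ≈ 0.0588
After 'negative': P(carrier) = 0.3·0.0588 / (0.3·0.0588 + 0.6·0.9412) ≈ 0.0303
After 'negative': P(carrier) = 0.3·0.0303 / (0.3·0.0303 + 0.6·0.9697) ≈ 0.0154
After 'positive': P(carrier) = 0.7·0.0154 / (0.7·0.0154 + 0.4·0.9846) ≈ 0.0266
After 'positive': P(carrier) = 0.7·0.0266 / (0.7·0.0266 + 0.4·0.9734) ≈ 0.0457

0.0457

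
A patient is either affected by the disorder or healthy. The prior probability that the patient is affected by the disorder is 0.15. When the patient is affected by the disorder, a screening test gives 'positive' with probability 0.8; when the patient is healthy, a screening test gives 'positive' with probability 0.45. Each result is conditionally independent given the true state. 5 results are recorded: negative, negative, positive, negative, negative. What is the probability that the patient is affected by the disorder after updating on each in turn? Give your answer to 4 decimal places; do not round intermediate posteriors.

0.0055

After 'negative': P(affected) = 0.2·0.1500 / (0.2·0.1500 + 0.55·0.8500) ≈ 0.0603
After 'negative': P(affected) = 0.2·0.0603 / (0.2·0.0603 + 0.55·0.9397) ≈ 0.0228
After 'positive': P(affected) = 0.8·0.0228 / (0.8·0.0228 + 0.45·0.9772) ≈ 0.0398
After 'negative': P(affected) = 0.2·0.0398 / (0.2·0.0398 + 0.55·0.9602) ≈ 0.0149
After 'negative': P(affected) = 0.2·0.0149 / (0.2·0.0149 + 0.55·0.9851) ≈ 0.0055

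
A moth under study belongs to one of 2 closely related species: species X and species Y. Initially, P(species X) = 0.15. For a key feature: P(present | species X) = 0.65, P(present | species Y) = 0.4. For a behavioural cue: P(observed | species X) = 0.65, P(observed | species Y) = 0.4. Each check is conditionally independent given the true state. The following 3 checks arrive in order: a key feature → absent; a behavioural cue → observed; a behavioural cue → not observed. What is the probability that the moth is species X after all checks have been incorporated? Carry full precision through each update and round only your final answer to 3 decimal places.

0.089

After a key feature='absent': P(species X) = 0.35·0.1500 / (0.35·0.1500 + 0.6·0.8500) ≈ 0.0933
After a behavioural cue='observed': P(species X) = 0.65·0.0933 / (0.65·0.0933 + 0.4·0.9067) ≈ 0.1433
After a behavioural cue='not observed': P(species X) = 0.35·0.1433 / (0.35·0.1433 + 0.6·0.8567) ≈ 0.0889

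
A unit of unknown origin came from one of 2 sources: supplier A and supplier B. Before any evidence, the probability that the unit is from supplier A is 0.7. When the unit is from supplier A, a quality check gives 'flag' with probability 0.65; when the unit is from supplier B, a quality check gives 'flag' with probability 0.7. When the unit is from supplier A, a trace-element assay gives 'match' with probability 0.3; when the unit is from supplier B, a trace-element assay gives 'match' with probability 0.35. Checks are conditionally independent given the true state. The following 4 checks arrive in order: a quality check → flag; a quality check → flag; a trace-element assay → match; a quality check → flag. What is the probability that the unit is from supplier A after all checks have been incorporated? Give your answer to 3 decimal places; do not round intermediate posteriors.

Apply Bayes' rule sequentially, carrying P(supplier A) forward.
After a quality check='flag': P(supplier A) = 0.65·0.7000 / (0.65·0.7000 + 0.7·0.3000) ≈ 0.6842
After a quality check='flag': P(supplier A) = 0.65·0.6842 / (0.65·0.6842 + 0.7·0.3158) ≈ 0.6680
After a trace-element assay='match': P(supplier A) = 0.3·0.6680 / (0.3·0.6680 + 0.35·0.3320) ≈ 0.6330
After a quality check='flag': P(supplier A) = 0.65·0.6330 / (0.65·0.6330 + 0.7·0.3670) ≈ 0.6156

0.616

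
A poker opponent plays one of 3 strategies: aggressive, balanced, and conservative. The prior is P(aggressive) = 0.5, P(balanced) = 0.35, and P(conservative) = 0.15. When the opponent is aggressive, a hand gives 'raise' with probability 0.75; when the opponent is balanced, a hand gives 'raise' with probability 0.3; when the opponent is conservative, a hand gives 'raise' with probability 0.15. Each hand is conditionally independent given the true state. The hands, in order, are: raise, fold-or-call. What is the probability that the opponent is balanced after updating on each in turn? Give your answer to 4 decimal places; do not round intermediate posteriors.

0.3944

After 'raise': normaliser = 0.75·0.5000 + 0.3·0.3500 + 0.15·0.1500; P(aggressive) ≈ 0.7463, P(balanced) ≈ 0.2090, P(conservative) ≈ 0.0448
After 'fold-or-call': normaliser = 0.25·0.7463 + 0.7·0.2090 + 0.85·0.0448; P(aggressive) ≈ 0.5030, P(balanced) ≈ 0.3944, P(conservative) ≈ 0.1026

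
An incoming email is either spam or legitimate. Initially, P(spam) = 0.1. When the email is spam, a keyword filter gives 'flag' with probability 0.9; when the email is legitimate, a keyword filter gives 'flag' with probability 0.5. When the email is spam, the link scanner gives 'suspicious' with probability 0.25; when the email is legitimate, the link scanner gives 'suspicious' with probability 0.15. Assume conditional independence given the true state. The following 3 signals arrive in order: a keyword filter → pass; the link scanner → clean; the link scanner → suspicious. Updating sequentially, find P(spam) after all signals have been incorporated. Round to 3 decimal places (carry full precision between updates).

0.032

Apply Bayes' rule sequentially, carrying P(spam) forward.
After a keyword filter='pass': P(spam) = 0.1·0.1000 / (0.1·0.1000 + 0.5·0.9000) ≈ 0.0217
After the link scanner='clean': P(spam) = 0.75·0.0217 / (0.75·0.0217 + 0.85·0.9783) ≈ 0.0192
After the link scanner='suspicious': P(spam) = 0.25·0.0192 / (0.25·0.0192 + 0.15·0.9808) ≈ 0.0316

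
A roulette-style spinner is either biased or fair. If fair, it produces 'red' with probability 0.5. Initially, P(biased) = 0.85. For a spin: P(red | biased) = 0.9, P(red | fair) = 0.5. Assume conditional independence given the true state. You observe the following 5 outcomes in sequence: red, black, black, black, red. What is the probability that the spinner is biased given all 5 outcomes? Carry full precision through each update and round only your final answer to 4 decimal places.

After 'red': P(biased) = 0.9·0.8500 / (0.9·0.8500 + 0.5·0.1500) ≈ 0.9107
After 'black': P(biased) = 0.1·0.9107 / (0.1·0.9107 + 0.5·0.0893) ≈ 0.6711
After 'black': P(biased) = 0.1·0.6711 / (0.1·0.6711 + 0.5·0.3289) ≈ 0.2898
After 'black': P(biased) = 0.1·0.2898 / (0.1·0.2898 + 0.5·0.7102) ≈ 0.0754
After 'red': P(biased) = 0.9·0.0754 / (0.9·0.0754 + 0.5·0.9246) ≈ 0.1281

0.1281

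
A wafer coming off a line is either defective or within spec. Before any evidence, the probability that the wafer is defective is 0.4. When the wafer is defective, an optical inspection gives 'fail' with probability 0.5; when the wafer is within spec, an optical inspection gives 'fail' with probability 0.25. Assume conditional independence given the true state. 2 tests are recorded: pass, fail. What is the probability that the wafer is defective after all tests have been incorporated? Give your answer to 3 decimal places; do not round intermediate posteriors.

Apply Bayes' rule sequentially, carrying P(defective) forward.
After 'pass': P(defective) = 0.5·0.4000 / (0.5·0.4000 + 0.75·0.6000) ≈ 0.3077
After 'fail': P(defective) = 0.5·0.3077 / (0.5·0.3077 + 0.25·0.6923) ≈ 0.4706

0.471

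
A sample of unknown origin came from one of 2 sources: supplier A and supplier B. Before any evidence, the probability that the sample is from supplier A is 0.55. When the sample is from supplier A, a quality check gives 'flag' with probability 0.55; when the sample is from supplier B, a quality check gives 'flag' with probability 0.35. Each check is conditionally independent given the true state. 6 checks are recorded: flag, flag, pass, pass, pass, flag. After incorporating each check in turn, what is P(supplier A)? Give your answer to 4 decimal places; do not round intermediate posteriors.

Apply Bayes' rule sequentially, carrying P(supplier A) forward.
After 'flag': P(supplier A) = 0.55·0.5500 / (0.55·0.5500 + 0.35·0.4500) ≈ 0.6576
After 'flag': P(supplier A) = 0.55·0.6576 / (0.55·0.6576 + 0.35·0.3424) ≈ 0.7511
After 'pass': P(supplier A) = 0.45·0.7511 / (0.45·0.7511 + 0.65·0.2489) ≈ 0.6763
After 'pass': P(supplier A) = 0.45·0.6763 / (0.45·0.6763 + 0.65·0.3237) ≈ 0.5913
After 'pass': P(supplier A) = 0.45·0.5913 / (0.45·0.5913 + 0.65·0.4087) ≈ 0.5004
After 'flag': P(supplier A) = 0.55·0.5004 / (0.55·0.5004 + 0.35·0.4996) ≈ 0.6115

0.6115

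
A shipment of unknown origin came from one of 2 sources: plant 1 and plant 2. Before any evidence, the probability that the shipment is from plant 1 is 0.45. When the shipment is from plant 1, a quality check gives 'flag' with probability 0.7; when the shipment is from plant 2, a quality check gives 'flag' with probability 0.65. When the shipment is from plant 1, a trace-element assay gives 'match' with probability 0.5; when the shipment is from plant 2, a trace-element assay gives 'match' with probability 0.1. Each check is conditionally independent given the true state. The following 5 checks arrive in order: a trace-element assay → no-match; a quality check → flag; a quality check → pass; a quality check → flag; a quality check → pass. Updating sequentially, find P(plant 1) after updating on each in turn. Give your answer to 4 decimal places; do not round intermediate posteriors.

0.2792

After a trace-element assay='no-match': P(plant 1) = 0.5·0.4500 / (0.5·0.4500 + 0.9·0.5500) ≈ 0.3125
After a quality check='flag': P(plant 1) = 0.7·0.3125 / (0.7·0.3125 + 0.65·0.6875) ≈ 0.3286
After a quality check='pass': P(plant 1) = 0.3·0.3286 / (0.3·0.3286 + 0.35·0.6714) ≈ 0.2956
After a quality check='flag': P(plant 1) = 0.7·0.2956 / (0.7·0.2956 + 0.65·0.7044) ≈ 0.3112
After a quality check='pass': P(plant 1) = 0.3·0.3112 / (0.3·0.3112 + 0.35·0.6888) ≈ 0.2792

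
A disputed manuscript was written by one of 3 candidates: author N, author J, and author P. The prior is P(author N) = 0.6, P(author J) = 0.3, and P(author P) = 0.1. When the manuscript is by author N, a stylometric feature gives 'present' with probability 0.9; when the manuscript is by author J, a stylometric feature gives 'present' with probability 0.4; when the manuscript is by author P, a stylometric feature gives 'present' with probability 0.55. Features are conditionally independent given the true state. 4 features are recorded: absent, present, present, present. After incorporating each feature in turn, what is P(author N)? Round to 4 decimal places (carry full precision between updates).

Each posterior becomes the prior for the next update.
After 'absent': normaliser = 0.1·0.6000 + 0.6·0.3000 + 0.45·0.1000; P(author N) ≈ 0.2105, P(author J) ≈ 0.6316, P(author P) ≈ 0.1579
After 'present': normaliser = 0.9·0.2105 + 0.4·0.6316 + 0.55·0.1579; P(author N) ≈ 0.3582, P(author J) ≈ 0.4776, P(author P) ≈ 0.1642
After 'present': normaliser = 0.9·0.3582 + 0.4·0.4776 + 0.55·0.1642; P(author N) ≈ 0.5340, P(author J) ≈ 0.3164, P(author P) ≈ 0.1496
After 'present': normaliser = 0.9·0.5340 + 0.4·0.3164 + 0.55·0.1496; P(author N) ≈ 0.6971, P(author J) ≈ 0.1836, P(author P) ≈ 0.1193

0.6971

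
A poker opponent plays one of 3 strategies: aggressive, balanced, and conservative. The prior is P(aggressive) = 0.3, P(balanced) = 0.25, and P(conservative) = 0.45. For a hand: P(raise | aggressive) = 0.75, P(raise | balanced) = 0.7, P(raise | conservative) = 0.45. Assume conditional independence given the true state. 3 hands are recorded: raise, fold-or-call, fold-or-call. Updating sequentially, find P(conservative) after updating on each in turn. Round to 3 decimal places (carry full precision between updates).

0.673

Apply Bayes' rule sequentially, carrying P(conservative) forward.
After 'raise': normaliser = 0.75·0.3000 + 0.7·0.2500 + 0.45·0.4500; P(aggressive) ≈ 0.3734, P(balanced) ≈ 0.2905, P(conservative) ≈ 0.3361
After 'fold-or-call': normaliser = 0.25·0.3734 + 0.3·0.2905 + 0.55·0.3361; P(aggressive) ≈ 0.2555, P(balanced) ≈ 0.2385, P(conservative) ≈ 0.5060
After 'fold-or-call': normaliser = 0.25·0.2555 + 0.3·0.2385 + 0.55·0.5060; P(aggressive) ≈ 0.1544, P(balanced) ≈ 0.1729, P(conservative) ≈ 0.6726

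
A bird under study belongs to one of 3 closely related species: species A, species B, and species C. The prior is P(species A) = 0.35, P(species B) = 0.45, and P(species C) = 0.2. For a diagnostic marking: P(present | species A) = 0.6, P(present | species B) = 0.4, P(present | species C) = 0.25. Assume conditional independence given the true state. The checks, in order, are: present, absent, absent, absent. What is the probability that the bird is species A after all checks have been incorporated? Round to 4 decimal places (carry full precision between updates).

Apply Bayes' rule sequentially, carrying P(species A) forward.
After 'present': normaliser = 0.6·0.3500 + 0.4·0.4500 + 0.25·0.2000; P(species A) ≈ 0.4773, P(species B) ≈ 0.4091, P(species C) ≈ 0.1136
After 'absent': normaliser = 0.4·0.4773 + 0.6·0.4091 + 0.75·0.1136; P(species A) ≈ 0.3660, P(species B) ≈ 0.4706, P(species C) ≈ 0.1634
After 'absent': normaliser = 0.4·0.3660 + 0.6·0.4706 + 0.75·0.1634; P(species A) ≈ 0.2656, P(species B) ≈ 0.5122, P(species C) ≈ 0.2223
After 'absent': normaliser = 0.4·0.2656 + 0.6·0.5122 + 0.75·0.2223; P(species A) ≈ 0.1831, P(species B) ≈ 0.5296, P(species C) ≈ 0.2873

0.1831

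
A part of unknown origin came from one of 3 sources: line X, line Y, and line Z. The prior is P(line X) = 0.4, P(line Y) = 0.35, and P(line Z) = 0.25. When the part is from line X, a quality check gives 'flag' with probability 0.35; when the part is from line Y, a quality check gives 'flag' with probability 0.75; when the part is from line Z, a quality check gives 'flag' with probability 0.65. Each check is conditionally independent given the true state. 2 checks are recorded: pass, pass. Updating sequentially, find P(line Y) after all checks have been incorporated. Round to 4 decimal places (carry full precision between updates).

After 'pass': normaliser = 0.65·0.4000 + 0.25·0.3500 + 0.35·0.2500; P(line X) ≈ 0.5977, P(line Y) ≈ 0.2011, P(line Z) ≈ 0.2011
After 'pass': normaliser = 0.65·0.5977 + 0.25·0.2011 + 0.35·0.2011; P(line X) ≈ 0.7630, P(line Y) ≈ 0.0988, P(line Z) ≈ 0.1383

0.0988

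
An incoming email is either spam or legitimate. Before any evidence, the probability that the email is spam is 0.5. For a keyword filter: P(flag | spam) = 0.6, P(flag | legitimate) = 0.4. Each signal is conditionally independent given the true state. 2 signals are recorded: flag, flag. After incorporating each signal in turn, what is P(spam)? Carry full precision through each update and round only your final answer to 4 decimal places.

0.6923

After 'flag': P(spam) = 0.6·0.5000 / (0.6·0.5000 + 0.4·0.5000) ≈ 0.6000
After 'flag': P(spam) = 0.6·0.6000 / (0.6·0.6000 + 0.4·0.4000) ≈ 0.6923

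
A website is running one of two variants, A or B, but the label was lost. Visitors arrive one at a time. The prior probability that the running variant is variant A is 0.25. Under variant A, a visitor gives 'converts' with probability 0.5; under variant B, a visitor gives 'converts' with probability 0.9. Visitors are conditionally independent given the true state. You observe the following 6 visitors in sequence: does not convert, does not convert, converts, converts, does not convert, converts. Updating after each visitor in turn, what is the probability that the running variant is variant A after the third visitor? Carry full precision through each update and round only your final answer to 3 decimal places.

After 'does not convert': P(A) = 0.5·0.2500 / (0.5·0.2500 + 0.1·0.7500) ≈ 0.6250
After 'does not convert': P(A) = 0.5·0.6250 / (0.5·0.6250 + 0.1·0.3750) ≈ 0.8929
After 'converts': P(A) = 0.5·0.8929 / (0.5·0.8929 + 0.9·0.1071) ≈ 0.8224

0.822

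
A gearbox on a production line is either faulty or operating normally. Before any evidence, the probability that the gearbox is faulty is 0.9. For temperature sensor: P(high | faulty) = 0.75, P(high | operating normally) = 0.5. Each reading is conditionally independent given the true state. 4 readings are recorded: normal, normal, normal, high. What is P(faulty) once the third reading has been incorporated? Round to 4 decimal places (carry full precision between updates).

After 'normal': P(faulty) = 0.25·0.9000 / (0.25·0.9000 + 0.5·0.1000) ≈ 0.8182
After 'normal': P(faulty) = 0.25·0.8182 / (0.25·0.8182 + 0.5·0.1818) ≈ 0.6923
After 'normal': P(faulty) = 0.25·0.6923 / (0.25·0.6923 + 0.5·0.3077) ≈ 0.5294

0.5294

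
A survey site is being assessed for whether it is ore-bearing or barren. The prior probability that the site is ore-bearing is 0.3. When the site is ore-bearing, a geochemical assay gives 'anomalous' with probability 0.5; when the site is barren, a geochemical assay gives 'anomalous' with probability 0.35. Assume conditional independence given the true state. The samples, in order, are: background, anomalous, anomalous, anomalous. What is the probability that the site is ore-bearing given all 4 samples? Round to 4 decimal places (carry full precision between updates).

0.4901

Each posterior becomes the prior for the next update.
After 'background': P(ore) = 0.5·0.3000 / (0.5·0.3000 + 0.65·0.7000) ≈ 0.2479
After 'anomalous': P(ore) = 0.5·0.2479 / (0.5·0.2479 + 0.35·0.7521) ≈ 0.3202
After 'anomalous': P(ore) = 0.5·0.3202 / (0.5·0.3202 + 0.35·0.6798) ≈ 0.4022
After 'anomalous': P(ore) = 0.5·0.4022 / (0.5·0.4022 + 0.35·0.5978) ≈ 0.4901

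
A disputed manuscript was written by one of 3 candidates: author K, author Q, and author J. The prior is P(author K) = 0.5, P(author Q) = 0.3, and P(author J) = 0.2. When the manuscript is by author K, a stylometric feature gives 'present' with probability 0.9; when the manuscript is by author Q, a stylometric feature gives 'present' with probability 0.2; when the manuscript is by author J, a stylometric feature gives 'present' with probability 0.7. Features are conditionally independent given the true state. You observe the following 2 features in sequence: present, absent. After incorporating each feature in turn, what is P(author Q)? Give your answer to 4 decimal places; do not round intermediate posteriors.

Apply Bayes' rule sequentially, carrying P(author Q) forward.
After 'present': normaliser = 0.9·0.5000 + 0.2·0.3000 + 0.7·0.2000; P(author K) ≈ 0.6923, P(author Q) ≈ 0.0923, P(author J) ≈ 0.2154
After 'absent': normaliser = 0.1·0.6923 + 0.8·0.0923 + 0.3·0.2154; P(author K) ≈ 0.3333, P(author Q) ≈ 0.3556, P(author J) ≈ 0.3111

0.3556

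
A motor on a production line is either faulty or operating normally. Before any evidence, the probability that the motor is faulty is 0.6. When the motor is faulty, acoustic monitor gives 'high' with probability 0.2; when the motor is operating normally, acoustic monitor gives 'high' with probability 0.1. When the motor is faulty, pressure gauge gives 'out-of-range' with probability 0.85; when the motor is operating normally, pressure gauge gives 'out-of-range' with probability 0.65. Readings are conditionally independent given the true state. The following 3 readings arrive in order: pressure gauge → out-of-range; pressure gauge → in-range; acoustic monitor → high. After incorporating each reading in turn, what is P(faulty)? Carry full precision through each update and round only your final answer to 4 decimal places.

Apply Bayes' rule sequentially, carrying P(faulty) forward.
After pressure gauge='out-of-range': P(faulty) = 0.85·0.6000 / (0.85·0.6000 + 0.65·0.4000) ≈ 0.6623
After pressure gauge='in-range': P(faulty) = 0.15·0.6623 / (0.15·0.6623 + 0.35·0.3377) ≈ 0.4567
After acoustic monitor='high': P(faulty) = 0.2·0.4567 / (0.2·0.4567 + 0.1·0.5433) ≈ 0.6270

0.6270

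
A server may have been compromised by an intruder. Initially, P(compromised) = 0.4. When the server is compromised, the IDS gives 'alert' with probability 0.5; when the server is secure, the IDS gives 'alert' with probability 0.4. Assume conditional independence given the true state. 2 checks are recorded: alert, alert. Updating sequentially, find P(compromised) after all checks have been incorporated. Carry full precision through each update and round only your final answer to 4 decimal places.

0.5102

After 'alert': P(compromised) = 0.5·0.4000 / (0.5·0.4000 + 0.4·0.6000) ≈ 0.4545
After 'alert': P(compromised) = 0.5·0.4545 / (0.5·0.4545 + 0.4·0.5455) ≈ 0.5102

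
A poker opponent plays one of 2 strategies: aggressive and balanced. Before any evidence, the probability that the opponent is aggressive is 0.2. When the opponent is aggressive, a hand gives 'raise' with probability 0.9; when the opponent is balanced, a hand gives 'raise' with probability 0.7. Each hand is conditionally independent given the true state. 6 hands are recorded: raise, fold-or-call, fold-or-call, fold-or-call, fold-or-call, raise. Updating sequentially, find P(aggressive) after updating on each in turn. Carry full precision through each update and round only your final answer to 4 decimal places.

After 'raise': P(aggressive) = 0.9·0.2000 / (0.9·0.2000 + 0.7·0.8000) ≈ 0.2432
After 'fold-or-call': P(aggressive) = 0.1·0.2432 / (0.1·0.2432 + 0.3·0.7568) ≈ 0.0968
After 'fold-or-call': P(aggressive) = 0.1·0.0968 / (0.1·0.0968 + 0.3·0.9032) ≈ 0.0345
After 'fold-or-call': P(aggressive) = 0.1·0.0345 / (0.1·0.0345 + 0.3·0.9655) ≈ 0.0118
After 'fold-or-call': P(aggressive) = 0.1·0.0118 / (0.1·0.0118 + 0.3·0.9882) ≈ 0.0040
After 'raise': P(aggressive) = 0.9·0.0040 / (0.9·0.0040 + 0.7·0.9960) ≈ 0.0051

0.0051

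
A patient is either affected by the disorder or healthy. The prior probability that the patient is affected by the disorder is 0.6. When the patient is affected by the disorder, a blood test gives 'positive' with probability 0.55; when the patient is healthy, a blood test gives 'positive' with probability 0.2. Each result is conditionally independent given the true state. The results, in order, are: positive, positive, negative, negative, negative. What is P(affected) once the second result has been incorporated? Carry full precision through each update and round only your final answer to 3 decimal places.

0.919

After 'positive': P(affected) = 0.55·0.6000 / (0.55·0.6000 + 0.2·0.4000) ≈ 0.8049
After 'positive': P(affected) = 0.55·0.8049 / (0.55·0.8049 + 0.2·0.1951) ≈ 0.9190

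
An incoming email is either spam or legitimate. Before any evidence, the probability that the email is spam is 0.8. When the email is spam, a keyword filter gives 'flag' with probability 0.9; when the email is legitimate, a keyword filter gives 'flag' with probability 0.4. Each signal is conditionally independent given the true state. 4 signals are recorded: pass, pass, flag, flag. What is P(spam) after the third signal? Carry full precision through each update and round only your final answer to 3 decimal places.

After 'pass': P(spam) = 0.1·0.8000 / (0.1·0.8000 + 0.6·0.2000) ≈ 0.4000
After 'pass': P(spam) = 0.1·0.4000 / (0.1·0.4000 + 0.6·0.6000) ≈ 0.1000
After 'flag': P(spam) = 0.9·0.1000 / (0.9·0.1000 + 0.4·0.9000) ≈ 0.2000

0.200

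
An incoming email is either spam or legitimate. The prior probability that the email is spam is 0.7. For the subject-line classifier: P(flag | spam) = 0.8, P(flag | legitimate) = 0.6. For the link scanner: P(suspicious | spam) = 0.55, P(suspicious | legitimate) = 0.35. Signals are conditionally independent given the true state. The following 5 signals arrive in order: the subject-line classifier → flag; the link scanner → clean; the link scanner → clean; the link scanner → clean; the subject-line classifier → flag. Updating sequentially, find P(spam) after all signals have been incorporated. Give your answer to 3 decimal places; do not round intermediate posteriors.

After the subject-line classifier='flag': P(spam) = 0.8·0.7000 / (0.8·0.7000 + 0.6·0.3000) ≈ 0.7568
After the link scanner='clean': P(spam) = 0.45·0.7568 / (0.45·0.7568 + 0.65·0.2432) ≈ 0.6829
After the link scanner='clean': P(spam) = 0.45·0.6829 / (0.45·0.6829 + 0.65·0.3171) ≈ 0.5986
After the link scanner='clean': P(spam) = 0.45·0.5986 / (0.45·0.5986 + 0.65·0.4014) ≈ 0.5080
After the subject-line classifier='flag': P(spam) = 0.8·0.5080 / (0.8·0.5080 + 0.6·0.4920) ≈ 0.5792

0.579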